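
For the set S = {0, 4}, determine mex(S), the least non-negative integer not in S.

1

0 is in the set but 1 is not, so the mex is 1.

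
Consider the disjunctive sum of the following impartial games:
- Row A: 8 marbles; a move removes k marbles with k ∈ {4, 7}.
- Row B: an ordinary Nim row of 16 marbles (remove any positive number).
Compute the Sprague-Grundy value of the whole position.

18

Grundy values for row A (subtraction set {4, 7}):
k:     0  1  2  3  4  5  6  7  8
g(k):  0  0  0  0  1  1  1  1  2
So g(8) = 2.
Row B is a plain Nim row of size 16, so its Grundy value is 16.
The value of a disjunctive sum is the nim-sum of the parts.
Combined value = 2 XOR 16 = 18.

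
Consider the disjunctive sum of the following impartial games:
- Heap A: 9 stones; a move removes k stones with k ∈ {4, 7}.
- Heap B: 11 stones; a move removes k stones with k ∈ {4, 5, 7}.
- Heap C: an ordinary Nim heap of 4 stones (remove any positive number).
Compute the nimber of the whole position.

For heap A, compute g(0), g(1), … with moves {4, 7}:
g(0) = mex{} = 0
g(1) = mex{} = 0
g(2) = mex{} = 0
g(3) = mex{} = 0
g(4) = mex{0} = 1
g(5) = mex{0} = 1
g(6) = mex{0} = 1
g(7) = mex{0} = 1
g(8) = mex{0,1} = 2
g(9) = mex{0,1} = 2
So g(9) = 2.
Build the Grundy sequence for heap B with g(k) = mex{g(k−s) : s ∈ {4, 5, 7}, s ≤ k}:
k:     0  1  2  3  4  5  6  7  8  9 10 11
g(k):  0  0  0  0  1  1  1  1  2  2  2  0
So g(11) = 0.
Heap C is a plain Nim heap of size 4, so its Grundy value is 4.
By the Sprague-Grundy theorem, the Grundy value of a sum of independent games is the XOR of the component values.
Combined value = 2 XOR 0 XOR 4 = 6.

6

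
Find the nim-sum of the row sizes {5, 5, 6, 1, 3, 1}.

5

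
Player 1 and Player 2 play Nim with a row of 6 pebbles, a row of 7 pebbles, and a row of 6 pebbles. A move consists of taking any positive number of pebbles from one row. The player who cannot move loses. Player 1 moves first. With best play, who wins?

In binary:
  110  (6)
  111  (7)
  110  (6)
  ---
  111  (7)
The nim-sum is 7 ≠ 0, so this is an N-position: the player to move can win; Player 1 has a winning move.

Player 1 wins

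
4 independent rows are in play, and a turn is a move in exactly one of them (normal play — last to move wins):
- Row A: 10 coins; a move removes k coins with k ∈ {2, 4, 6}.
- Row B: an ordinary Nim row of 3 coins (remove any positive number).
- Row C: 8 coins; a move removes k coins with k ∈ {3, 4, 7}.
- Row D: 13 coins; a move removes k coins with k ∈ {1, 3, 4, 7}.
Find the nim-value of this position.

For row A, compute g(0), g(1), … with moves {2, 4, 6}:
g(0) = mex{} = 0
g(1) = mex{} = 0
g(2) = mex{0} = 1
g(3) = mex{0} = 1
g(4) = mex{0,1} = 2
g(5) = mex{0,1} = 2
g(6) = mex{0,1,2} = 3
g(7) = mex{0,1,2} = 3
g(8) = mex{1,2,3} = 0
g(9) = mex{1,2,3} = 0
g(10) = mex{0,2,3} = 1
So g(10) = 1.
Row B is a plain Nim row of size 3, so its Grundy value is 3.
For row C, compute g(0), g(1), … with moves {3, 4, 7}:
k:     0  1  2  3  4  5  6  7  8
g(k):  0  0  0  1  1  1  2  2  2
So g(8) = 2.
Build the Grundy sequence for row D with g(k) = mex{g(k−s) : s ∈ {1, 3, 4, 7}, s ≤ k}:
k:     0  1  2  3  4  5  6  7  8  9 10 11 12 13
g(k):  0  1  0  1  2  3  2  3  0  1  0  1  2  3
So g(13) = 3.
By the Sprague-Grundy theorem, the Grundy value of a sum of independent games is the XOR of the component values.
Combined value = 1 XOR 3 XOR 2 XOR 3 = 3.

3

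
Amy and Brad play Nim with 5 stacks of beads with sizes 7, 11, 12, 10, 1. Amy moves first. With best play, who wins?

Bitwise XOR of the heap sizes:
  0111  (7)
  1011  (11)
  1100  (12)
  1010  (10)
  0001  (1)
  ----
  1011  (11)
The nim-sum is 11 ≠ 0, so this is an N-position: the player to move can win; Amy has a winning move.

Amy wins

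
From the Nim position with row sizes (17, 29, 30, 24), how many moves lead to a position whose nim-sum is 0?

In binary:
  10001  (17)
  11101  (29)
  11110  (30)
  11000  (24)
  -----
  01010  (10)
The overall nim-sum is X = 10. A row of size p has a winning move iff p XOR X < p (reduce it to p XOR X).
  17: 17 XOR 10 = 27 ≥ 17 — no move.
  29: 29 XOR 10 = 23 < 29 — winning move (to 23).
  30: 30 XOR 10 = 20 < 30 — winning move (to 20).
  24: 24 XOR 10 = 18 < 24 — winning move (to 18).
That gives 3 winning moves.

3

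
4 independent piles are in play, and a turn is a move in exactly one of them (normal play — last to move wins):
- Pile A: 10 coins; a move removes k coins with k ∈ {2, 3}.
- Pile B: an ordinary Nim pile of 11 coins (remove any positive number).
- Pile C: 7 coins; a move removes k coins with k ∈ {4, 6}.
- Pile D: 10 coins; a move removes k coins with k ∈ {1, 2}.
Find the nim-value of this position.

11

Grundy values for pile A (subtraction set {2, 3}):
k:     0  1  2  3  4  5  6  7  8  9 10
g(k):  0  0  1  1  2  0  0  1  1  2  0
So g(10) = 0.
Pile B is a plain Nim pile of size 11, so its Grundy value is 11.
Build the Grundy sequence for pile C with g(k) = mex{g(k−s) : s ∈ {4, 6}, s ≤ k}:
k:     0  1  2  3  4  5  6  7
g(k):  0  0  0  0  1  1  1  1
So g(7) = 1.
For pile D, compute g(0), g(1), … with moves {1, 2}:
k:     0  1  2  3  4  5  6  7  8  9 10
g(k):  0  1  2  0  1  2  0  1  2  0  1
So g(10) = 1.
By the Sprague-Grundy theorem, the Grundy value of a sum of independent games is the XOR of the component values.
Combined value = 0 ⊕ 11 ⊕ 1 ⊕ 1 = 11.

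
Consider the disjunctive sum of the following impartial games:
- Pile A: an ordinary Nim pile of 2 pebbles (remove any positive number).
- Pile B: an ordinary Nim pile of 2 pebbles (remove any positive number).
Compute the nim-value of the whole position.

Pile A is a plain Nim pile of size 2, so its Grundy value is 2.
Pile B is a plain Nim pile of size 2, so its Grundy value is 2.
By the Sprague-Grundy theorem, the Grundy value of a sum of independent games is the XOR of the component values.
Combined value = 2 XOR 2 = 0.

0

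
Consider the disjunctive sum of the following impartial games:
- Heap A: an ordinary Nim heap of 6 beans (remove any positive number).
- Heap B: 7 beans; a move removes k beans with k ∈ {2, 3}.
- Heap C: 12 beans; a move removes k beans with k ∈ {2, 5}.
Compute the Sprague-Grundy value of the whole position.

5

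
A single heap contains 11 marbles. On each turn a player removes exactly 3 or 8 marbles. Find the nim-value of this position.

0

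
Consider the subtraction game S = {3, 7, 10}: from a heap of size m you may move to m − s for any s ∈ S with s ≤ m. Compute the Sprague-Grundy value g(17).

Build the Grundy sequence with g(k) = mex{g(k−s) : s ∈ {3, 7, 10}, s ≤ k}:
k:     0  1  2  3  4  5  6  7  8  9 10 11 12 13 14 15 16 17
g(k):  0  0  0  1  1  1  0  2  2  1  3  3  2  2  0  0  3  1
So g(17) = 1.

1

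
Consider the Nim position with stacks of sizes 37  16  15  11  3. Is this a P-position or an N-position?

Bitwise XOR of the heap sizes:
  100101  (37)
  010000  (16)
  001111  (15)
  001011  (11)
  000011  (3)
  ------
  110010  (50)
The nim-sum is 50 ≠ 0, so this is an N-position: the player to move can win.

N-position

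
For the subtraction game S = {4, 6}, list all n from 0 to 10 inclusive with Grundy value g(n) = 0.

0, 1, 2, 3, 10

Compute g(0), g(1), … for moves {4, 6}:
k:     0  1  2  3  4  5  6  7  8  9 10
g(k):  0  0  0  0  1  1  1  1  2  2  0
The P-positions (g = 0) in 0..10 are 0, 1, 2, 3, 10.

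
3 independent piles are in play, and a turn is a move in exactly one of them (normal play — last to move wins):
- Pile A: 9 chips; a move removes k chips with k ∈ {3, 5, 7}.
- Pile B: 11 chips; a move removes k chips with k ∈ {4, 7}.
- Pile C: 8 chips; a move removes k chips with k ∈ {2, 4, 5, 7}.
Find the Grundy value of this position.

Grundy values for pile A (subtraction set {3, 5, 7}):
k:     0  1  2  3  4  5  6  7  8  9
g(k):  0  0  0  1  1  1  2  2  2  3
So g(9) = 3.
For pile B, compute g(0), g(1), … with moves {4, 7}:
k:     0  1  2  3  4  5  6  7  8  9 10 11
g(k):  0  0  0  0  1  1  1  1  2  2  2  0
So g(11) = 0.
Build the Grundy sequence for pile C with g(k) = mex{g(k−s) : s ∈ {2, 4, 5, 7}, s ≤ k}:
k:     0  1  2  3  4  5  6  7  8
g(k):  0  0  1  1  2  2  3  3  4
So g(8) = 4.
The value of a disjunctive sum is the nim-sum of the parts.
Combined value = 3 XOR 0 XOR 4 = 7.

7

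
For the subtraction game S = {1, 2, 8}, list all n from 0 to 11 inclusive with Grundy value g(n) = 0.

0, 3, 6, 9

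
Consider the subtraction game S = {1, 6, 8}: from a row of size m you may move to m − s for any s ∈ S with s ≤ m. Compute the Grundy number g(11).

0

Grundy values for subtraction set {1, 6, 8}:
g(0) = mex{} = 0
g(1) = mex{0} = 1
g(2) = mex{1} = 0
g(3) = mex{0} = 1
g(4) = mex{1} = 0
g(5) = mex{0} = 1
g(6) = mex{0,1} = 2
g(7) = mex{1,2} = 0
g(8) = mex{0} = 1
g(9) = mex{1} = 0
g(10) = mex{0} = 1
g(11) = mex{1} = 0
So g(11) = 0.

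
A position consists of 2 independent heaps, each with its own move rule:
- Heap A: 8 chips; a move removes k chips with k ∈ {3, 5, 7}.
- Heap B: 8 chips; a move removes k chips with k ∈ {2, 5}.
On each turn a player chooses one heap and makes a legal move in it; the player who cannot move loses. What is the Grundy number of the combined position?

2

Build the Grundy sequence for heap A with g(k) = mex{g(k−s) : s ∈ {3, 5, 7}, s ≤ k}:
k:     0  1  2  3  4  5  6  7  8
g(k):  0  0  0  1  1  1  2  2  2
So g(8) = 2.
Grundy values for heap B (subtraction set {2, 5}):
g(0) = mex{} = 0
g(1) = mex{} = 0
g(2) = mex{0} = 1
g(3) = mex{0} = 1
g(4) = mex{1} = 0
g(5) = mex{0,1} = 2
g(6) = mex{0} = 1
g(7) = mex{1,2} = 0
g(8) = mex{1} = 0
So g(8) = 0.
The value of a disjunctive sum is the nim-sum of the parts.
Combined value = 2 XOR 0 = 2.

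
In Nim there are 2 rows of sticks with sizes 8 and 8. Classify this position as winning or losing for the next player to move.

Losing position

Compute the nim-sum pairwise:
8 ⊕ 8 = 0
The nim-sum is 0, so this is a P-position: the player to move is in a losing position under optimal play.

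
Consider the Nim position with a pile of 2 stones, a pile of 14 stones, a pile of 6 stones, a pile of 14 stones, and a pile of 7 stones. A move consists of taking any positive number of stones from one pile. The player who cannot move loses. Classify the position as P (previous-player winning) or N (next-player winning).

N-position

Compute the nim-sum pairwise:
2 XOR 14 = 12
12 XOR 6 = 10
10 XOR 14 = 4
4 XOR 7 = 3
The nim-sum is 3 ≠ 0, so this is an N-position: the player to move can win.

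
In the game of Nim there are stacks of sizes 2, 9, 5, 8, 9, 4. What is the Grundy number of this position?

11

Compute the nim-sum pairwise:
2 ⊕ 9 = 11
11 ⊕ 5 = 14
14 ⊕ 8 = 6
6 ⊕ 9 = 15
15 ⊕ 4 = 11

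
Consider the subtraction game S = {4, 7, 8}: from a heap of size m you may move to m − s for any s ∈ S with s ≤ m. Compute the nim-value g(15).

0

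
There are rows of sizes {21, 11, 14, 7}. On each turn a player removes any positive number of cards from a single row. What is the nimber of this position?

23

Nim-sum: 21 ⊕ 11 ⊕ 14 ⊕ 7 = 23.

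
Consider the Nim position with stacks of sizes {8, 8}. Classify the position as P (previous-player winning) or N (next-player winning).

P-position

Nim-sum: 8 ⊕ 8 = 0.
The nim-sum is 0, so this is a P-position: the player to move is in a losing position under optimal play.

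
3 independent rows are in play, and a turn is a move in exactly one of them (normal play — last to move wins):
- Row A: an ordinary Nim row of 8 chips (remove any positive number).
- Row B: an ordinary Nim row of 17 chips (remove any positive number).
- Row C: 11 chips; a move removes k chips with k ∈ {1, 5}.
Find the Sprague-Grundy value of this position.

24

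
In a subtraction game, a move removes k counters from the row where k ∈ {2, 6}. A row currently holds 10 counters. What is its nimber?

Grundy values for subtraction set {2, 6}:
k:     0  1  2  3  4  5  6  7  8  9 10
g(k):  0  0  1  1  0  0  1  1  0  0  1
So g(10) = 1.

1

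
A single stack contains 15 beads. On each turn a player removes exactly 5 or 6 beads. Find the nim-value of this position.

Compute g(0), g(1), … for moves {5, 6}:
k:     0  1  2  3  4  5  6  7  8  9 10 11 12 13 14 15
g(k):  0  0  0  0  0  1  1  1  1  1  2  0  0  0  0  0
So g(15) = 0.

0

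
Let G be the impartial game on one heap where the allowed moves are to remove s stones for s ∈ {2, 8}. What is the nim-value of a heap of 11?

0

Build the Grundy sequence with g(k) = mex{g(k−s) : s ∈ {2, 8}, s ≤ k}:
g(0) = mex{} = 0
g(1) = mex{} = 0
g(2) = mex{0} = 1
g(3) = mex{0} = 1
g(4) = mex{1} = 0
g(5) = mex{1} = 0
g(6) = mex{0} = 1
g(7) = mex{0} = 1
g(8) = mex{0,1} = 2
g(9) = mex{0,1} = 2
g(10) = mex{1,2} = 0
g(11) = mex{1,2} = 0
So g(11) = 0.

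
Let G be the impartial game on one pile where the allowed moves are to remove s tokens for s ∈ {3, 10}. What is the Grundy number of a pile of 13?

Compute g(0), g(1), … for moves {3, 10}:
g(0) = mex{} = 0
g(1) = mex{} = 0
g(2) = mex{} = 0
g(3) = mex{0} = 1
g(4) = mex{0} = 1
g(5) = mex{0} = 1
g(6) = mex{1} = 0
g(7) = mex{1} = 0
g(8) = mex{1} = 0
g(9) = mex{0} = 1
g(10) = mex{0} = 1
g(11) = mex{0} = 1
g(12) = mex{0,1} = 2
g(13) = mex{1} = 0
So g(13) = 0.

0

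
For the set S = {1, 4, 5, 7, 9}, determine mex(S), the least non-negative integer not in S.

0

0 is not in the set, so the mex is 0.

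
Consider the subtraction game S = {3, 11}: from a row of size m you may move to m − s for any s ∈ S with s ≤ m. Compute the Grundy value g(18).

1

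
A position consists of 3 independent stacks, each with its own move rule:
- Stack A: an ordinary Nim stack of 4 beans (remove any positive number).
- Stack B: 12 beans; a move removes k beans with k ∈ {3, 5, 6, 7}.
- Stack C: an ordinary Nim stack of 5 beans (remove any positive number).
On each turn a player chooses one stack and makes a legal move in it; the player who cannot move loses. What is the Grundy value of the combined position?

1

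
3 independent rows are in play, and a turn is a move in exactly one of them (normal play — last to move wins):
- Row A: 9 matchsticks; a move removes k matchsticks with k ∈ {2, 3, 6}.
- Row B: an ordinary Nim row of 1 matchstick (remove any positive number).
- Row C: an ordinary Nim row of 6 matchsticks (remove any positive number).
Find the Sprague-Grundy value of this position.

7

Build the Grundy sequence for row A with g(k) = mex{g(k−s) : s ∈ {2, 3, 6}, s ≤ k}:
k:     0  1  2  3  4  5  6  7  8  9
g(k):  0  0  1  1  2  0  3  1  2  0
So g(9) = 0.
Row B is a plain Nim row of size 1, so its Grundy value is 1.
Row C is a plain Nim row of size 6, so its Grundy value is 6.
The value of a disjunctive sum is the nim-sum of the parts.
Combined value = 0 XOR 1 XOR 6 = 7.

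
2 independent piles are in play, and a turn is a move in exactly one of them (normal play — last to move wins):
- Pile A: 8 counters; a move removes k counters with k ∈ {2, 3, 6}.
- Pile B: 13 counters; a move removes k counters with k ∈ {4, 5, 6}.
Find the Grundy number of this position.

Grundy values for pile A (subtraction set {2, 3, 6}):
k:     0  1  2  3  4  5  6  7  8
g(k):  0  0  1  1  2  0  3  1  2
So g(8) = 2.
For pile B, compute g(0), g(1), … with moves {4, 5, 6}:
k:     0  1  2  3  4  5  6  7  8  9 10 11 12 13
g(k):  0  0  0  0  1  1  1  1  2  2  0  0  0  0
So g(13) = 0.
The value of a disjunctive sum is the nim-sum of the parts.
Combined value = 2 ⊕ 0 = 2.

2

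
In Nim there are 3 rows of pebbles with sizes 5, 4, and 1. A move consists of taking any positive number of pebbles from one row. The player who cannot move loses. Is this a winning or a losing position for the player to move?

Losing position

Compute the nim-sum pairwise:
5 XOR 4 = 1
1 XOR 1 = 0
The nim-sum is 0, so this is a P-position: the player to move is in a losing position under optimal play.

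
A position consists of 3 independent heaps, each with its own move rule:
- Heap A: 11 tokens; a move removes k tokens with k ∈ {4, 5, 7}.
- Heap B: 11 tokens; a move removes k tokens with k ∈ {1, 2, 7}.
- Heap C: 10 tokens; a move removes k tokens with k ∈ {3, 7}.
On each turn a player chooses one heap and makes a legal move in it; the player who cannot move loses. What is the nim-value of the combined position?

2

Grundy values for heap A (subtraction set {4, 5, 7}):
g(0) = mex{} = 0
g(1) = mex{} = 0
g(2) = mex{} = 0
g(3) = mex{} = 0
g(4) = mex{0} = 1
g(5) = mex{0} = 1
g(6) = mex{0} = 1
g(7) = mex{0} = 1
g(8) = mex{0,1} = 2
g(9) = mex{0,1} = 2
g(10) = mex{0,1} = 2
g(11) = mex{1} = 0
So g(11) = 0.
Build the Grundy sequence for heap B with g(k) = mex{g(k−s) : s ∈ {1, 2, 7}, s ≤ k}:
g(0) = mex{} = 0
g(1) = mex{0} = 1
g(2) = mex{0,1} = 2
g(3) = mex{1,2} = 0
g(4) = mex{0,2} = 1
g(5) = mex{0,1} = 2
g(6) = mex{1,2} = 0
g(7) = mex{0,2} = 1
g(8) = mex{0,1} = 2
g(9) = mex{1,2} = 0
g(10) = mex{0,2} = 1
g(11) = mex{0,1} = 2
So g(11) = 2.
Grundy values for heap C (subtraction set {3, 7}):
g(0) = mex{} = 0
g(1) = mex{} = 0
g(2) = mex{} = 0
g(3) = mex{0} = 1
g(4) = mex{0} = 1
g(5) = mex{0} = 1
g(6) = mex{1} = 0
g(7) = mex{0,1} = 2
g(8) = mex{0,1} = 2
g(9) = mex{0} = 1
g(10) = mex{1,2} = 0
So g(10) = 0.
The value of a disjunctive sum is the nim-sum of the parts.
Combined value = 0 XOR 2 XOR 0 = 2.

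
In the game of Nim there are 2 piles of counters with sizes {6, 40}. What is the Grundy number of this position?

Nim-sum: 6 XOR 40 = 46.

46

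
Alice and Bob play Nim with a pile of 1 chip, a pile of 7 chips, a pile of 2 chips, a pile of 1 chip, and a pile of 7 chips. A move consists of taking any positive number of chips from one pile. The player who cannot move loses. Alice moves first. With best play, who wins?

Alice wins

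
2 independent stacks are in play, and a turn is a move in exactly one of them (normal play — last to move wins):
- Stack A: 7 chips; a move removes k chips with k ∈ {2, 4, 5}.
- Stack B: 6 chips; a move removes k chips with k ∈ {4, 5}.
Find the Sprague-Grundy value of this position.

1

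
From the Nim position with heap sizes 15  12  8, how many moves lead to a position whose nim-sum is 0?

3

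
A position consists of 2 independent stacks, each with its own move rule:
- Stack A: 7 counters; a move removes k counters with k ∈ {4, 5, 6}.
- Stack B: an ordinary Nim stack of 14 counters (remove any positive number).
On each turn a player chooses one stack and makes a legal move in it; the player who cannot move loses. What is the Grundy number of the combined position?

Grundy values for stack A (subtraction set {4, 5, 6}):
g(0) = mex{} = 0
g(1) = mex{} = 0
g(2) = mex{} = 0
g(3) = mex{} = 0
g(4) = mex{0} = 1
g(5) = mex{0} = 1
g(6) = mex{0} = 1
g(7) = mex{0} = 1
So g(7) = 1.
Stack B is a plain Nim stack of size 14, so its Grundy value is 14.
The value of a disjunctive sum is the nim-sum of the parts.
Combined value = 1 ⊕ 14 = 15.

15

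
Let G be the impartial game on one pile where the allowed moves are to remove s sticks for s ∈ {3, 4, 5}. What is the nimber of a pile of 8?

Grundy values for subtraction set {3, 4, 5}:
g(0) = mex{} = 0
g(1) = mex{} = 0
g(2) = mex{} = 0
g(3) = mex{0} = 1
g(4) = mex{0} = 1
g(5) = mex{0} = 1
g(6) = mex{0,1} = 2
g(7) = mex{0,1} = 2
g(8) = mex{1} = 0
So g(8) = 0.

0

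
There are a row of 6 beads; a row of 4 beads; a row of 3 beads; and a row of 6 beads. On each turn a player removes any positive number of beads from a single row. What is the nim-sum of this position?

7

Nim-sum: 6 ^ 4 ^ 3 ^ 6 = 7.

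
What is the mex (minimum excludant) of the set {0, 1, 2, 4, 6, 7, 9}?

3

The values 0, 1, 2 are all present; 3 is the first non-negative integer missing from the set.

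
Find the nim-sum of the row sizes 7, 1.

Nim-sum: 7 ⊕ 1 = 6.

6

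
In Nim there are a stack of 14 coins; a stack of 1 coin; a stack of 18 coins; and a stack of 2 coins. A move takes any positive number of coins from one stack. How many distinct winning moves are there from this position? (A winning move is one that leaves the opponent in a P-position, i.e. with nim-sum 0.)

Compute the nim-sum pairwise:
14 ⊕ 1 = 15
15 ⊕ 18 = 29
29 ⊕ 2 = 31
The overall nim-sum is X = 31. A stack of size p has a winning move iff p XOR X < p (reduce it to p XOR X).
  14: 14 XOR 31 = 17 ≥ 14 — no move.
  1: 1 XOR 31 = 30 ≥ 1 — no move.
  18: 18 XOR 31 = 13 < 18 — winning move (to 13).
  2: 2 XOR 31 = 29 ≥ 2 — no move.
That gives 1 winning move.

1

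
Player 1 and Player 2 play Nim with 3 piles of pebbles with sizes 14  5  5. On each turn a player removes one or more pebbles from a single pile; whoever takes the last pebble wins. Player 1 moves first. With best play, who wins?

Player 1 wins

Bitwise XOR of the heap sizes:
  1110  (14)
  0101  (5)
  0101  (5)
  ----
  1110  (14)
The nim-sum is 14 ≠ 0, so this is an N-position: the player to move can win; Player 1 has a winning move.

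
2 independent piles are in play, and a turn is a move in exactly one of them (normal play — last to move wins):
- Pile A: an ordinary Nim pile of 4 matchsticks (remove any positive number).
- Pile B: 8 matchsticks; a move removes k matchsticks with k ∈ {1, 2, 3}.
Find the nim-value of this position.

4

Pile A is a plain Nim pile of size 4, so its Grundy value is 4.
Grundy values for pile B (subtraction set {1, 2, 3}):
g(0) = mex{} = 0
g(1) = mex{0} = 1
g(2) = mex{0,1} = 2
g(3) = mex{0,1,2} = 3
g(4) = mex{1,2,3} = 0
g(5) = mex{0,2,3} = 1
g(6) = mex{0,1,3} = 2
g(7) = mex{0,1,2} = 3
g(8) = mex{1,2,3} = 0
So g(8) = 0.
By the Sprague-Grundy theorem, the Grundy value of a sum of independent games is the XOR of the component values.
Combined value = 4 XOR 0 = 4.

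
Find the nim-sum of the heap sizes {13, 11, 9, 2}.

13

Write each in binary and XOR column by column:
  1101  (13)
  1011  (11)
  1001  (9)
  0010  (2)
  ----
  1101  (13)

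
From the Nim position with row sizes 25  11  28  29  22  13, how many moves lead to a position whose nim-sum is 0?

5

Bitwise XOR of the heap sizes:
  11001  (25)
  01011  (11)
  11100  (28)
  11101  (29)
  10110  (22)
  01101  (13)
  -----
  01000  (8)
The overall nim-sum is X = 8. A row of size p has a winning move iff p XOR X < p (reduce it to p XOR X).
  25: 25 XOR 8 = 17 < 25 — winning move (to 17).
  11: 11 XOR 8 = 3 < 11 — winning move (to 3).
  28: 28 XOR 8 = 20 < 28 — winning move (to 20).
  29: 29 XOR 8 = 21 < 29 — winning move (to 21).
  22: 22 XOR 8 = 30 ≥ 22 — no move.
  13: 13 XOR 8 = 5 < 13 — winning move (to 5).
That gives 5 winning moves.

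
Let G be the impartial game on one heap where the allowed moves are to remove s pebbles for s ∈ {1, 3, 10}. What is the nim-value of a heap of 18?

1

Build the Grundy sequence with g(k) = mex{g(k−s) : s ∈ {1, 3, 10}, s ≤ k}:
k:     0  1  2  3  4  5  6  7  8  9 10 11 12 13 14 15 16 17 18
g(k):  0  1  0  1  0  1  0  1  0  1  2  3  2  0  1  0  1  0  1
So g(18) = 1.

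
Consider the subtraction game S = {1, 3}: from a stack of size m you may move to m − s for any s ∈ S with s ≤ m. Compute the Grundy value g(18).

Compute g(0), g(1), … for moves {1, 3}:
k:     0  1  2  3  4  5  6  7  8  9 10 11 12 13 14 15 16 17 18
g(k):  0  1  0  1  0  1  0  1  0  1  0  1  0  1  0  1  0  1  0
So g(18) = 0.

0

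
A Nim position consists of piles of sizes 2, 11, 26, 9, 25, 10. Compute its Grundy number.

Nim-sum: 2 ^ 11 ^ 26 ^ 9 ^ 25 ^ 10 = 9.

9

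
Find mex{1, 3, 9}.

0 is not in the set, so the mex is 0.

0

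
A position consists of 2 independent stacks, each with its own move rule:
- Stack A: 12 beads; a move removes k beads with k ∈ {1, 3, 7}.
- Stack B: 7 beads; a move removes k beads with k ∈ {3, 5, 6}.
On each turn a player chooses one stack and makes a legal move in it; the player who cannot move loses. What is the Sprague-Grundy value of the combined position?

2

For stack A, compute g(0), g(1), … with moves {1, 3, 7}:
g(0) = mex{} = 0
g(1) = mex{0} = 1
g(2) = mex{1} = 0
g(3) = mex{0} = 1
g(4) = mex{1} = 0
g(5) = mex{0} = 1
g(6) = mex{1} = 0
g(7) = mex{0} = 1
g(8) = mex{1} = 0
g(9) = mex{0} = 1
g(10) = mex{1} = 0
g(11) = mex{0} = 1
g(12) = mex{1} = 0
So g(12) = 0.
For stack B, compute g(0), g(1), … with moves {3, 5, 6}:
g(0) = mex{} = 0
g(1) = mex{} = 0
g(2) = mex{} = 0
g(3) = mex{0} = 1
g(4) = mex{0} = 1
g(5) = mex{0} = 1
g(6) = mex{0,1} = 2
g(7) = mex{0,1} = 2
So g(7) = 2.
By the Sprague-Grundy theorem, the Grundy value of a sum of independent games is the XOR of the component values.
Combined value = 0 XOR 2 = 2.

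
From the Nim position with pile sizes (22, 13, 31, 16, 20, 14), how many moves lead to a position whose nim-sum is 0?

3

Write each in binary and XOR column by column:
  10110  (22)
  01101  (13)
  11111  (31)
  10000  (16)
  10100  (20)
  01110  (14)
  -----
  01110  (14)
The overall nim-sum is X = 14. A pile of size p has a winning move iff p XOR X < p (reduce it to p XOR X).
  22: 22 XOR 14 = 24 ≥ 22 — no move.
  13: 13 XOR 14 = 3 < 13 — winning move (to 3).
  31: 31 XOR 14 = 17 < 31 — winning move (to 17).
  16: 16 XOR 14 = 30 ≥ 16 — no move.
  20: 20 XOR 14 = 26 ≥ 20 — no move.
  14: 14 XOR 14 = 0 < 14 — winning move (to 0).
That gives 3 winning moves.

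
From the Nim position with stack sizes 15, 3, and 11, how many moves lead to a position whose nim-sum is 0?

Bitwise XOR of the heap sizes:
  1111  (15)
  0011  (3)
  1011  (11)
  ----
  0111  (7)
The overall nim-sum is X = 7. A stack of size p has a winning move iff p XOR X < p (reduce it to p XOR X).
  15: 15 XOR 7 = 8 < 15 — winning move (to 8).
  3: 3 XOR 7 = 4 ≥ 3 — no move.
  11: 11 XOR 7 = 12 ≥ 11 — no move.
That gives 1 winning move.

1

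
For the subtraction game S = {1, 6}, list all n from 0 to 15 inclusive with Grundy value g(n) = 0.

0, 2, 4, 7, 9, 11, 14

Grundy values for subtraction set {1, 6}:
k:     0  1  2  3  4  5  6  7  8  9 10 11 12 13 14 15
g(k):  0  1  0  1  0  1  2  0  1  0  1  0  1  2  0  1
The P-positions (g = 0) in 0..15 are 0, 2, 4, 7, 9, 11, 14.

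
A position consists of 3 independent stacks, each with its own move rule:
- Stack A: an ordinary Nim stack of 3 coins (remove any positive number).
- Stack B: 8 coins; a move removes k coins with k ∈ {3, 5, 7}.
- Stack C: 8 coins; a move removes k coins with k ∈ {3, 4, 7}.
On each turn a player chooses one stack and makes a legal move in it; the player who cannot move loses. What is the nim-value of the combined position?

3

Stack A is a plain Nim stack of size 3, so its Grundy value is 3.
Build the Grundy sequence for stack B with g(k) = mex{g(k−s) : s ∈ {3, 5, 7}, s ≤ k}:
g(0) = mex{} = 0
g(1) = mex{} = 0
g(2) = mex{} = 0
g(3) = mex{0} = 1
g(4) = mex{0} = 1
g(5) = mex{0} = 1
g(6) = mex{0,1} = 2
g(7) = mex{0,1} = 2
g(8) = mex{0,1} = 2
So g(8) = 2.
For stack C, compute g(0), g(1), … with moves {3, 4, 7}:
k:     0  1  2  3  4  5  6  7  8
g(k):  0  0  0  1  1  1  2  2  2
So g(8) = 2.
By the Sprague-Grundy theorem, the Grundy value of a sum of independent games is the XOR of the component values.
Combined value = 3 ⊕ 2 ⊕ 2 = 3.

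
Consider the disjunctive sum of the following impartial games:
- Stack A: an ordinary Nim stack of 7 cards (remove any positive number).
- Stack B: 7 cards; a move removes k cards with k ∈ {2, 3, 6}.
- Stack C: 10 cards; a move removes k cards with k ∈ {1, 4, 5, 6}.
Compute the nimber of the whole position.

Stack A is a plain Nim stack of size 7, so its Grundy value is 7.
For stack B, compute g(0), g(1), … with moves {2, 3, 6}:
g(0) = mex{} = 0
g(1) = mex{} = 0
g(2) = mex{0} = 1
g(3) = mex{0} = 1
g(4) = mex{0,1} = 2
g(5) = mex{1} = 0
g(6) = mex{0,1,2} = 3
g(7) = mex{0,2} = 1
So g(7) = 1.
Build the Grundy sequence for stack C with g(k) = mex{g(k−s) : s ∈ {1, 4, 5, 6}, s ≤ k}:
g(0) = mex{} = 0
g(1) = mex{0} = 1
g(2) = mex{1} = 0
g(3) = mex{0} = 1
g(4) = mex{0,1} = 2
g(5) = mex{0,1,2} = 3
g(6) = mex{0,1,3} = 2
g(7) = mex{0,1,2} = 3
g(8) = mex{0,1,2,3} = 4
g(9) = mex{1,2,3,4} = 0
g(10) = mex{0,2,3} = 1
So g(10) = 1.
By the Sprague-Grundy theorem, the Grundy value of a sum of independent games is the XOR of the component values.
Combined value = 7 XOR 1 XOR 1 = 7.

7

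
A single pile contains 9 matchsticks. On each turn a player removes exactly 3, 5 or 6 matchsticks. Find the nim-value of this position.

0

Compute g(0), g(1), … for moves {3, 5, 6}:
g(0) = mex{} = 0
g(1) = mex{} = 0
g(2) = mex{} = 0
g(3) = mex{0} = 1
g(4) = mex{0} = 1
g(5) = mex{0} = 1
g(6) = mex{0,1} = 2
g(7) = mex{0,1} = 2
g(8) = mex{0,1} = 2
g(9) = mex{1,2} = 0
So g(9) = 0.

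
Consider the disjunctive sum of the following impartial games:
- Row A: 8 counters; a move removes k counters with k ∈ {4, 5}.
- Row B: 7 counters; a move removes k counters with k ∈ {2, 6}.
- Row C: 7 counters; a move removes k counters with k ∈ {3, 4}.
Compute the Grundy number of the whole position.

3

Grundy values for row A (subtraction set {4, 5}):
g(0) = mex{} = 0
g(1) = mex{} = 0
g(2) = mex{} = 0
g(3) = mex{} = 0
g(4) = mex{0} = 1
g(5) = mex{0} = 1
g(6) = mex{0} = 1
g(7) = mex{0} = 1
g(8) = mex{0,1} = 2
So g(8) = 2.
Grundy values for row B (subtraction set {2, 6}):
k:     0  1  2  3  4  5  6  7
g(k):  0  0  1  1  0  0  1  1
So g(7) = 1.
Build the Grundy sequence for row C with g(k) = mex{g(k−s) : s ∈ {3, 4}, s ≤ k}:
k:     0  1  2  3  4  5  6  7
g(k):  0  0  0  1  1  1  2  0
So g(7) = 0.
The value of a disjunctive sum is the nim-sum of the parts.
Combined value = 2 ⊕ 1 ⊕ 0 = 3.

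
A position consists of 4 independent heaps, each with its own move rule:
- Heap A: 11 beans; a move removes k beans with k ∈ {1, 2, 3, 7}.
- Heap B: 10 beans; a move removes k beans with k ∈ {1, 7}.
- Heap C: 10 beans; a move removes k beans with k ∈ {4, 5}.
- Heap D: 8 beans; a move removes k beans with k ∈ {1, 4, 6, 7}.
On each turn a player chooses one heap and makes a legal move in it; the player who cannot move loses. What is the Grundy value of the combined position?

Grundy values for heap A (subtraction set {1, 2, 3, 7}):
g(0) = mex{} = 0
g(1) = mex{0} = 1
g(2) = mex{0,1} = 2
g(3) = mex{0,1,2} = 3
g(4) = mex{1,2,3} = 0
g(5) = mex{0,2,3} = 1
g(6) = mex{0,1,3} = 2
g(7) = mex{0,1,2} = 3
g(8) = mex{1,2,3} = 0
g(9) = mex{0,2,3} = 1
g(10) = mex{0,1,3} = 2
g(11) = mex{0,1,2} = 3
So g(11) = 3.
Grundy values for heap B (subtraction set {1, 7}):
k:     0  1  2  3  4  5  6  7  8  9 10
g(k):  0  1  0  1  0  1  0  1  0  1  0
So g(10) = 0.
Grundy values for heap C (subtraction set {4, 5}):
g(0) = mex{} = 0
g(1) = mex{} = 0
g(2) = mex{} = 0
g(3) = mex{} = 0
g(4) = mex{0} = 1
g(5) = mex{0} = 1
g(6) = mex{0} = 1
g(7) = mex{0} = 1
g(8) = mex{0,1} = 2
g(9) = mex{1} = 0
g(10) = mex{1} = 0
So g(10) = 0.
Build the Grundy sequence for heap D with g(k) = mex{g(k−s) : s ∈ {1, 4, 6, 7}, s ≤ k}:
k:     0  1  2  3  4  5  6  7  8
g(k):  0  1  0  1  2  0  1  2  3
So g(8) = 3.
By the Sprague-Grundy theorem, the Grundy value of a sum of independent games is the XOR of the component values.
Combined value = 3 XOR 0 XOR 0 XOR 3 = 0.

0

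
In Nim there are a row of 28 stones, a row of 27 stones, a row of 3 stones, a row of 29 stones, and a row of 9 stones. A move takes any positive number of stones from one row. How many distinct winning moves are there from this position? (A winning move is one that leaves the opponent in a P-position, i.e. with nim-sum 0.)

3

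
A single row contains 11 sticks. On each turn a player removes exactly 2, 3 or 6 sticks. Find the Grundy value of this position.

1

Grundy values for subtraction set {2, 3, 6}:
k:     0  1  2  3  4  5  6  7  8  9 10 11
g(k):  0  0  1  1  2  0  3  1  2  0  0  1
So g(11) = 1.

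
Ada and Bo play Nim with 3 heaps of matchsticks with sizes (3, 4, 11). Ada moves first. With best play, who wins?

Ada wins

Compute the nim-sum pairwise:
3 XOR 4 = 7
7 XOR 11 = 12
The nim-sum is 12 ≠ 0, so this is an N-position: the player to move can win; Ada has a winning move.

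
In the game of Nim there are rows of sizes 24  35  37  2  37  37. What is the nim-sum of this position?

28

Write each in binary and XOR column by column:
  011000  (24)
  100011  (35)
  100101  (37)
  000010  (2)
  100101  (37)
  100101  (37)
  ------
  011100  (28)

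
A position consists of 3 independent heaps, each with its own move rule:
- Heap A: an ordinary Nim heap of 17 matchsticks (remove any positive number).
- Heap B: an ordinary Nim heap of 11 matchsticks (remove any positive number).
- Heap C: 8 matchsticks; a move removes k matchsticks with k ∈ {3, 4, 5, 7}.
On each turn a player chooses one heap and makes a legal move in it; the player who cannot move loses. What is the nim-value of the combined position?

Heap A is a plain Nim heap of size 17, so its Grundy value is 17.
Heap B is a plain Nim heap of size 11, so its Grundy value is 11.
For heap C, compute g(0), g(1), … with moves {3, 4, 5, 7}:
g(0) = mex{} = 0
g(1) = mex{} = 0
g(2) = mex{} = 0
g(3) = mex{0} = 1
g(4) = mex{0} = 1
g(5) = mex{0} = 1
g(6) = mex{0,1} = 2
g(7) = mex{0,1} = 2
g(8) = mex{0,1} = 2
So g(8) = 2.
The value of a disjunctive sum is the nim-sum of the parts.
Combined value = 17 XOR 11 XOR 2 = 24.

24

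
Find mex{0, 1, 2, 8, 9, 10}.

The values 0, 1, 2 are all present; 3 is the first non-negative integer missing from the set.

3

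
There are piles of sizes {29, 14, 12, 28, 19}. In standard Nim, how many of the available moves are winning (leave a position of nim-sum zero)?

Compute the nim-sum pairwise:
29 ^ 14 = 19
19 ^ 12 = 31
31 ^ 28 = 3
3 ^ 19 = 16
The overall nim-sum is X = 16. A pile of size p has a winning move iff p XOR X < p (reduce it to p XOR X).
  29: 29 XOR 16 = 13 < 29 — winning move (to 13).
  14: 14 XOR 16 = 30 ≥ 14 — no move.
  12: 12 XOR 16 = 28 ≥ 12 — no move.
  28: 28 XOR 16 = 12 < 28 — winning move (to 12).
  19: 19 XOR 16 = 3 < 19 — winning move (to 3).
That gives 3 winning moves.

3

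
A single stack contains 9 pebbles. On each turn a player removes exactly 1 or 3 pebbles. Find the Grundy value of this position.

Build the Grundy sequence with g(k) = mex{g(k−s) : s ∈ {1, 3}, s ≤ k}:
k:     0  1  2  3  4  5  6  7  8  9
g(k):  0  1  0  1  0  1  0  1  0  1
So g(9) = 1.

1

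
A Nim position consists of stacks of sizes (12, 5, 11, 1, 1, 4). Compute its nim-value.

6

Nim-sum: 12 ^ 5 ^ 11 ^ 1 ^ 1 ^ 4 = 6.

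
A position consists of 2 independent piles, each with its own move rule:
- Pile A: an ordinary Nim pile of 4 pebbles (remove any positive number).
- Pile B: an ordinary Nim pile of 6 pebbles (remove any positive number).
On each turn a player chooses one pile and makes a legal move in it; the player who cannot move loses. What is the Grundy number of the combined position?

Pile A is a plain Nim pile of size 4, so its Grundy value is 4.
Pile B is a plain Nim pile of size 6, so its Grundy value is 6.
The value of a disjunctive sum is the nim-sum of the parts.
Combined value = 4 ⊕ 6 = 2.

2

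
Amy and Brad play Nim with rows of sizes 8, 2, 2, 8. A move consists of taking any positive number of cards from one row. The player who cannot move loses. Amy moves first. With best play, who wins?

Brad wins

Nim-sum: 8 ⊕ 2 ⊕ 2 ⊕ 8 = 0.
The nim-sum is 0, so this is a P-position: the player to move is in a losing position under optimal play; Amy is about to move from it and so loses — Brad wins.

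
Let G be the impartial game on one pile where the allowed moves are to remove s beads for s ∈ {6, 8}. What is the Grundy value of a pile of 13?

Compute g(0), g(1), … for moves {6, 8}:
g(0) = mex{} = 0
g(1) = mex{} = 0
g(2) = mex{} = 0
g(3) = mex{} = 0
g(4) = mex{} = 0
g(5) = mex{} = 0
g(6) = mex{0} = 1
g(7) = mex{0} = 1
g(8) = mex{0} = 1
g(9) = mex{0} = 1
g(10) = mex{0} = 1
g(11) = mex{0} = 1
g(12) = mex{0,1} = 2
g(13) = mex{0,1} = 2
So g(13) = 2.

2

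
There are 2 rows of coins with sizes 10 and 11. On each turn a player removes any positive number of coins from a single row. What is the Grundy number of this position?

Nim-sum: 10 ⊕ 11 = 1.

1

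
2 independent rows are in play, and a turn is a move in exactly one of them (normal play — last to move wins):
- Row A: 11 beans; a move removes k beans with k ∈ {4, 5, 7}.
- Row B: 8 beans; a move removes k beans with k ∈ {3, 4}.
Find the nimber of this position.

0

For row A, compute g(0), g(1), … with moves {4, 5, 7}:
k:     0  1  2  3  4  5  6  7  8  9 10 11
g(k):  0  0  0  0  1  1  1  1  2  2  2  0
So g(11) = 0.
Build the Grundy sequence for row B with g(k) = mex{g(k−s) : s ∈ {3, 4}, s ≤ k}:
g(0) = mex{} = 0
g(1) = mex{} = 0
g(2) = mex{} = 0
g(3) = mex{0} = 1
g(4) = mex{0} = 1
g(5) = mex{0} = 1
g(6) = mex{0,1} = 2
g(7) = mex{1} = 0
g(8) = mex{1} = 0
So g(8) = 0.
The value of a disjunctive sum is the nim-sum of the parts.
Combined value = 0 ⊕ 0 = 0.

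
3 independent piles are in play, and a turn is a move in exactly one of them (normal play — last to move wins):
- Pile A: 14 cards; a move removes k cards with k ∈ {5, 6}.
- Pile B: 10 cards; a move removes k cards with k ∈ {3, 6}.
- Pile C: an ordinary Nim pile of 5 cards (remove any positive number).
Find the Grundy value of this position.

For pile A, compute g(0), g(1), … with moves {5, 6}:
k:     0  1  2  3  4  5  6  7  8  9 10 11 12 13 14
g(k):  0  0  0  0  0  1  1  1  1  1  2  0  0  0  0
So g(14) = 0.
Grundy values for pile B (subtraction set {3, 6}):
g(0) = mex{} = 0
g(1) = mex{} = 0
g(2) = mex{} = 0
g(3) = mex{0} = 1
g(4) = mex{0} = 1
g(5) = mex{0} = 1
g(6) = mex{0,1} = 2
g(7) = mex{0,1} = 2
g(8) = mex{0,1} = 2
g(9) = mex{1,2} = 0
g(10) = mex{1,2} = 0
So g(10) = 0.
Pile C is a plain Nim pile of size 5, so its Grundy value is 5.
The value of a disjunctive sum is the nim-sum of the parts.
Combined value = 0 ⊕ 0 ⊕ 5 = 5.

5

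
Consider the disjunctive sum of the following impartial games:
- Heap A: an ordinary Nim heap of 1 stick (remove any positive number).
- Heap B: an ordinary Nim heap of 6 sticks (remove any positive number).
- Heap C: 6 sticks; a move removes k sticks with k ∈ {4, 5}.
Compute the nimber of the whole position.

Heap A is a plain Nim heap of size 1, so its Grundy value is 1.
Heap B is a plain Nim heap of size 6, so its Grundy value is 6.
Build the Grundy sequence for heap C with g(k) = mex{g(k−s) : s ∈ {4, 5}, s ≤ k}:
k:     0  1  2  3  4  5  6
g(k):  0  0  0  0  1  1  1
So g(6) = 1.
By the Sprague-Grundy theorem, the Grundy value of a sum of independent games is the XOR of the component values.
Combined value = 1 ⊕ 6 ⊕ 1 = 6.

6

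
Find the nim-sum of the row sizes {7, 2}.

Bitwise XOR of the heap sizes:
  111  (7)
  010  (2)
  ---
  101  (5)

5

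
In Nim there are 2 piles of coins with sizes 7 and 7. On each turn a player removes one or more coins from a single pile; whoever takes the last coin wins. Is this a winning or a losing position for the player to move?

Losing position

Compute the nim-sum pairwise:
7 ⊕ 7 = 0
The nim-sum is 0, so this is a P-position: the player to move is in a losing position under optimal play.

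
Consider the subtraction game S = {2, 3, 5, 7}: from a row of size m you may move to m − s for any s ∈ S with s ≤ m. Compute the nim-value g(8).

Build the Grundy sequence with g(k) = mex{g(k−s) : s ∈ {2, 3, 5, 7}, s ≤ k}:
g(0) = mex{} = 0
g(1) = mex{} = 0
g(2) = mex{0} = 1
g(3) = mex{0} = 1
g(4) = mex{0,1} = 2
g(5) = mex{0,1} = 2
g(6) = mex{0,1,2} = 3
g(7) = mex{0,1,2} = 3
g(8) = mex{0,1,2,3} = 4
So g(8) = 4.

4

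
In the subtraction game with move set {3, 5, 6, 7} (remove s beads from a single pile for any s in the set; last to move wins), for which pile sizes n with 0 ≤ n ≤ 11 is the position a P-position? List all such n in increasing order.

0, 1, 2, 10, 11

Grundy values for subtraction set {3, 5, 6, 7}:
k:     0  1  2  3  4  5  6  7  8  9 10 11
g(k):  0  0  0  1  1  1  2  2  2  3  0  0
The P-positions (g = 0) in 0..11 are 0, 1, 2, 10, 11.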